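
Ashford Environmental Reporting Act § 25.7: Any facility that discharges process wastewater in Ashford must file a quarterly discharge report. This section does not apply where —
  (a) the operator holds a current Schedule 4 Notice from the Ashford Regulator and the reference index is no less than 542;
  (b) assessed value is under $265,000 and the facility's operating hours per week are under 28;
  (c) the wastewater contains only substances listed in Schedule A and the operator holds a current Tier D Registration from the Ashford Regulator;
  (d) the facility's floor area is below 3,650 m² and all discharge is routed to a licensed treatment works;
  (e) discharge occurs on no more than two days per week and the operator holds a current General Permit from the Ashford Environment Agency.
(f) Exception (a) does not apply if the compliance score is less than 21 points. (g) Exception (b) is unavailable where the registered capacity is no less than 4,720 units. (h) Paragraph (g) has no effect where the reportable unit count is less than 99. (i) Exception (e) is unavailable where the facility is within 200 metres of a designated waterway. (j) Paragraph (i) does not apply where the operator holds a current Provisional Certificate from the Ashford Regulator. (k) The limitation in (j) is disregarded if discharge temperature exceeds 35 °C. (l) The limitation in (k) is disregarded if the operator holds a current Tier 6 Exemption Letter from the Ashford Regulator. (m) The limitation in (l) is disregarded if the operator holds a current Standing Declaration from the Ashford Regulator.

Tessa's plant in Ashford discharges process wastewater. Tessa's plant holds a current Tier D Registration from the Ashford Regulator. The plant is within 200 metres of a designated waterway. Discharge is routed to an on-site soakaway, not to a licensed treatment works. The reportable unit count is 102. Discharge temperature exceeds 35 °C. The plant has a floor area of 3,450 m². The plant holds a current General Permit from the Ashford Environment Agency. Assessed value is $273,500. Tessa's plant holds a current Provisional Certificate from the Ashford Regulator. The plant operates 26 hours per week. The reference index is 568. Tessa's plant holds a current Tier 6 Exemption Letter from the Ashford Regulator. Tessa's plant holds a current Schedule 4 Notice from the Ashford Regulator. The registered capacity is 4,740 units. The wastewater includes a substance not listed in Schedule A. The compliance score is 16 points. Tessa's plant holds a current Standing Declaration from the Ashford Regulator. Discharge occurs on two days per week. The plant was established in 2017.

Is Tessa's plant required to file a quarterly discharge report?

Exception (a)'s conditions are all satisfied: a current Schedule 4 Notice is held; the reference index is 568, meeting the 542 threshold. However, paragraph (f) must be considered: (f) applies — the compliance score is 16 points, less than the 21 points limit. So (a) is unavailable.
Exception (b) requires that assessed value is under $265,000; but assessed value is $273,500, not under $265,000, so (b) is unavailable.
Exception (c) requires that the wastewater contains only substances listed in Schedule A; but the wastewater includes a non-Schedule-A substance, so (c) is unavailable.
Exception (d) requires that all discharge is routed to a licensed treatment works; but discharge is not routed to a licensed treatment works, so (d) is unavailable.
Exception (e) is satisfied on its face — discharge occurs on no more than two days per week; a current General Permit is held. But: (i) operates against (e): the plant is within 200 m of a designated waterway. (j) would limit (i) — a current Provisional Certificate is held — but (k) sets (j) aside: (k) is engaged — discharge temperature exceeds 35 °C. (l) would limit (k) — a current Tier 6 Exemption Letter is held — but (m) sets (l) aside: (m) operates against (l): a current Standing Declaration is held. (e) is therefore removed.
None of the exceptions is available; § 25.7 applies in full.

Yes — Tessa's plant must file a quarterly discharge report.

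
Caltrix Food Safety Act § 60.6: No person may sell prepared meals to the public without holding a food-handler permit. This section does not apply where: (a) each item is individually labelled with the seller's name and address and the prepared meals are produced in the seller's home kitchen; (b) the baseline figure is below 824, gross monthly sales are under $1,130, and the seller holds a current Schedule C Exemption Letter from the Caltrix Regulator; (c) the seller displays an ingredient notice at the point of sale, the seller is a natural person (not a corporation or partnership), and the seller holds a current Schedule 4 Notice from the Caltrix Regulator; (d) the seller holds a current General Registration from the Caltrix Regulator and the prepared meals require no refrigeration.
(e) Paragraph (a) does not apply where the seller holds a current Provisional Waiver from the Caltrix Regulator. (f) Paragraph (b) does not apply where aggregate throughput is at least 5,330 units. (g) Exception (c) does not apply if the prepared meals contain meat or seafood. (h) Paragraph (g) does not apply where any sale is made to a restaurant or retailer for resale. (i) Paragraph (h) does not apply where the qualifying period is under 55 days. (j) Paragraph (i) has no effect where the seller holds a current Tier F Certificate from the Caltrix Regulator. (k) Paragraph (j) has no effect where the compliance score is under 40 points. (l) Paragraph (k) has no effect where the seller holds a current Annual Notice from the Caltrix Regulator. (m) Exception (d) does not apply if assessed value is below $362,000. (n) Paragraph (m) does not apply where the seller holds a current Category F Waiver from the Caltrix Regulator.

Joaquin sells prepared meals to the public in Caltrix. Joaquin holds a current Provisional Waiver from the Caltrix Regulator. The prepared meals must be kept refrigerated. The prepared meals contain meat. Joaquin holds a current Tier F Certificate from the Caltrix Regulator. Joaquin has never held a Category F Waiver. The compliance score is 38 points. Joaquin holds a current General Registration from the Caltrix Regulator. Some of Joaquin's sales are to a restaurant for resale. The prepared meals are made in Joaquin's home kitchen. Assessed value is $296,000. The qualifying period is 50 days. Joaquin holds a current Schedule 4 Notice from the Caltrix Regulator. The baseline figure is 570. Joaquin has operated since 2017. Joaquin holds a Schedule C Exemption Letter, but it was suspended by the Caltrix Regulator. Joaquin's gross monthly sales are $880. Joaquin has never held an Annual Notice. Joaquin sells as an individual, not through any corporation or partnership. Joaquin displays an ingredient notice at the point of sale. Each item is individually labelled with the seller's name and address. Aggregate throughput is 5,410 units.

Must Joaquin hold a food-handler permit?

Exception (a)'s conditions are all satisfied: items are individually labelled; the prepared meals are home-kitchen produced. However, paragraph (e) must be considered: (e) operates against (a): a current Provisional Waiver is held. (a) is therefore removed.
Exception (b) does not apply: the Schedule C Exemption Letter is not current.
All of (c)'s requirements are met (an ingredient notice is displayed; the seller is a natural person; a current Schedule 4 Notice is held). Turning to paragraphs (g)–(l): (g) operates against (c): the prepared meals contain meat. (h) is engaged (some sales are to a restaurant for resale), but yields to (i): (i) is engaged — the qualifying period is 50 days, under the 55 days limit. (j) would limit (i) — a current Tier F Certificate is held — but (k) sets (j) aside: (k) applies — the compliance score is 38 points, under the 40 points limit. (l) does not operate here (there is no Annual Notice in force), so (k) stands. Exception (c) does not apply.
Exception (d) requires that the prepared meals require no refrigeration; but the prepared meals require refrigeration, so (d) is unavailable.
None of the exceptions is available; § 60.6 applies in full.

Yes — Joaquin must hold a food-handler permit.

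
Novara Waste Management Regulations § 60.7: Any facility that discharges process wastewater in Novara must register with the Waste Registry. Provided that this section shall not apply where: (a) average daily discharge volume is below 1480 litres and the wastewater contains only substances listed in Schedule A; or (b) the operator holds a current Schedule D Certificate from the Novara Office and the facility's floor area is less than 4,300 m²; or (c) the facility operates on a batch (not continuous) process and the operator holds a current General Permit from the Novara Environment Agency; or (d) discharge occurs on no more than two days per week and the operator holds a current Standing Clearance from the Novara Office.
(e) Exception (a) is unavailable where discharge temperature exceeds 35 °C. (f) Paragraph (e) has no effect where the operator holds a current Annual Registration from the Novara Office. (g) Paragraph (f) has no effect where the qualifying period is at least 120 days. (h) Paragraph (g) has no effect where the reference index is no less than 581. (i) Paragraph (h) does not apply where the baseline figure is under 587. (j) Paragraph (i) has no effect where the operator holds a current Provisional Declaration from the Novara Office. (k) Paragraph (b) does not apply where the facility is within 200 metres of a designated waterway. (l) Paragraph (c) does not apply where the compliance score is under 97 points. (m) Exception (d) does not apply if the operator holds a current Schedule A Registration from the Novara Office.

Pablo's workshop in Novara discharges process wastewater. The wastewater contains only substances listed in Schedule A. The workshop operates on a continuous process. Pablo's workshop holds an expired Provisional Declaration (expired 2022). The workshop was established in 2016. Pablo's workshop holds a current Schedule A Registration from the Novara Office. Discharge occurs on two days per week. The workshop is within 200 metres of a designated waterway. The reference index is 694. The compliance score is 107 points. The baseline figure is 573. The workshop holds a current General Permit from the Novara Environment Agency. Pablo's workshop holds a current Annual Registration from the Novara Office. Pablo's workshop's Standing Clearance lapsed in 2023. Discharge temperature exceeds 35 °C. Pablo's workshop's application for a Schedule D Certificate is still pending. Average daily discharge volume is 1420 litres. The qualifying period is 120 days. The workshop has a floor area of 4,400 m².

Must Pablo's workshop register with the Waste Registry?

Exception (a)'s conditions are all satisfied: average daily discharge volume is 1420 litres, below the 1480 litres limit; the wastewater is Schedule-A-only. However, paragraphs (e)–(j) must be considered: (e) applies — discharge temperature exceeds 35 °C. (f) applies (a current Annual Registration is held), but is displaced by (g): (g) is triggered — the qualifying period is 120 days, meeting the 120 days threshold. (h) operates (the reference index is 694, meeting the 581 threshold), but yields to (i): (i) operates against (h): the baseline figure is 573, under the 587 limit. (j) is not triggered (no current Provisional Declaration is held), so (i) stands. Exception (a) does not apply.
Exception (b) fails — there is no Schedule D Certificate in force.
Exception (c) fails — the facility operates on a continuous process.
Exception (d) does not apply: the Standing Clearance is not current.
No exception displaces § 60.7.

Yes — Pablo's workshop must register with the Waste Registry.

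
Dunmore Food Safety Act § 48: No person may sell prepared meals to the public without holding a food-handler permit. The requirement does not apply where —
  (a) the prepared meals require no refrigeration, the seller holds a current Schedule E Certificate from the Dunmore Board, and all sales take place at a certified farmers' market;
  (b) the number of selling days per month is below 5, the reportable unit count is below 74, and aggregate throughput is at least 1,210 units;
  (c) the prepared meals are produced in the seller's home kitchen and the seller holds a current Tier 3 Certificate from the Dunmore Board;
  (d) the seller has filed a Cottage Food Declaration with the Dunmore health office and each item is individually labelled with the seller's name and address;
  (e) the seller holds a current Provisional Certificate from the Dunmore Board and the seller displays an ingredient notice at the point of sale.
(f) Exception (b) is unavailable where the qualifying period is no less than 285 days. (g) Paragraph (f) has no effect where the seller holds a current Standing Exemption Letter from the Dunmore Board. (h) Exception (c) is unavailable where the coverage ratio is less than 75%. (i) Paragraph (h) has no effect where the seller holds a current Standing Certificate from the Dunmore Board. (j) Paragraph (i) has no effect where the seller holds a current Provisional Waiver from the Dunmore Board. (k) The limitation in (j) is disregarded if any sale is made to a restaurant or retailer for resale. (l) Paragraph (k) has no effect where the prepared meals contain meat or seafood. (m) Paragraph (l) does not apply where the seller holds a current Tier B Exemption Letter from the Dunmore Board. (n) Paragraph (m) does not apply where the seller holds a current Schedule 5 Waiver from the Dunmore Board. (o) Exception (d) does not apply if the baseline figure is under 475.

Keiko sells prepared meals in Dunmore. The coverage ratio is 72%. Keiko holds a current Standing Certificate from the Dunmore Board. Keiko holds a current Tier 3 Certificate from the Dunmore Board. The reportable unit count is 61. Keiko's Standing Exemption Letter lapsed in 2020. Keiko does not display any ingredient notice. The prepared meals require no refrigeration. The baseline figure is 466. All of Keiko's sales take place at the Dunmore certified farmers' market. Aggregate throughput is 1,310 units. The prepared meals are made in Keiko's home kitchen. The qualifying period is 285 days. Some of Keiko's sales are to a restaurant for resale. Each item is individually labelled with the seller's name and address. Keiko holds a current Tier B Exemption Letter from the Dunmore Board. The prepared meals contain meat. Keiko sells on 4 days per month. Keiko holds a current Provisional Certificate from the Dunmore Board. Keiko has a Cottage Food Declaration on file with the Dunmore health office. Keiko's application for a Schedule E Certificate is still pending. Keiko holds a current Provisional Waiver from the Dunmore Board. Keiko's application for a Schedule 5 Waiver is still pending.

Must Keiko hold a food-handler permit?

No — exception (c) applies; Keiko is not required to hold a food-handler permit.

Exception (a) requires that the seller holds a current Schedule E Certificate from the Dunmore Board; but there is no Schedule E Certificate in force, so (a) is unavailable.
All of (b)'s requirements are met (the number of selling days per month is 4, below the 5 limit; the reportable unit count is 61, below the 74 limit; aggregate throughput is 1,310 units, meeting the 1,210 units threshold). But applying paragraphs (f)–(g): (f) is engaged — the qualifying period is 285 days, meeting the 285 days threshold. (g) does not operate here (the Standing Exemption Letter is not current), so (f) stands. So (b) is unavailable.
All of (c)'s requirements are met (the prepared meals are home-kitchen produced; a current Tier 3 Certificate is held). Applying paragraphs (h)–(n): (h) applies (the coverage ratio is 72%, less than the 75% limit), but yields to (i): (i) operates against (h): a current Standing Certificate is held. (j) operates (a current Provisional Waiver is held), but is displaced by (k): (k) operates against (j): some sales are to a restaurant for resale. (l) would limit (k) — the prepared meals contain meat — but (m) sets (l) aside: (m) operates against (l): a current Tier B Exemption Letter is held. (n) is inapplicable (no current Schedule 5 Waiver is held), so (m) stands. (c) remains available.
Exception (d) is satisfied on its face — a Cottage Food Declaration is on file; items are individually labelled. However, paragraph (o) must be considered: (o) applies — the baseline figure is 466, under the 475 limit. Exception (d) does not apply.
Exception (e) fails — no ingredient notice is displayed.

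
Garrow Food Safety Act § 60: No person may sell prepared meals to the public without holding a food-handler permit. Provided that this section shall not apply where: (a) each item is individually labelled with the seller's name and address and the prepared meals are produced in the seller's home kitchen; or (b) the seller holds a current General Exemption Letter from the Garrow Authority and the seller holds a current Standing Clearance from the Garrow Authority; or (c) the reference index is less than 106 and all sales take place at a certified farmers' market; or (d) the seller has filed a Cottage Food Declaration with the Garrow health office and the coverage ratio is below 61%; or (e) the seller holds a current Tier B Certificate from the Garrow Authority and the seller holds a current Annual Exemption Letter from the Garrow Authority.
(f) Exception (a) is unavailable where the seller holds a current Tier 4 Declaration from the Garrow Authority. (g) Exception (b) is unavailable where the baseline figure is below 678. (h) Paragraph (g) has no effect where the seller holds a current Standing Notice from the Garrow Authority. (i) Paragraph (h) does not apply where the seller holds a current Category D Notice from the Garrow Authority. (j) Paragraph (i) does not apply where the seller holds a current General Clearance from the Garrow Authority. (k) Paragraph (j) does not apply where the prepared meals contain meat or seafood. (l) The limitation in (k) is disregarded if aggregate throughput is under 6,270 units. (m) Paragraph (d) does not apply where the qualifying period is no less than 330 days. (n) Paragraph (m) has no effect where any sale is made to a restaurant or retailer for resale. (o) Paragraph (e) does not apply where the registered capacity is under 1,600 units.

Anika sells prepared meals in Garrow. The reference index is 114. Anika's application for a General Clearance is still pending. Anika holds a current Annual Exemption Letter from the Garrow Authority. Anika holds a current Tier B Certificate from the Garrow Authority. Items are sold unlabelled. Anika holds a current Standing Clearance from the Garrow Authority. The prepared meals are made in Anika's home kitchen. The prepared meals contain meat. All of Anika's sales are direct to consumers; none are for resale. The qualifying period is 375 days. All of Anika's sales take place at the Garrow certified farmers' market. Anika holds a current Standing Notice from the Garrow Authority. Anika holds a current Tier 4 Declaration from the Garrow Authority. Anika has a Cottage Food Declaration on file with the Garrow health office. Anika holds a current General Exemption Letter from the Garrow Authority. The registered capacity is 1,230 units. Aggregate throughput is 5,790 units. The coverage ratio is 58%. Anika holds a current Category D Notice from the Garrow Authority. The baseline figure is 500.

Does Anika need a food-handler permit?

Yes — Anika must hold a food-handler permit.

Exception (a) fails — items are sold unlabelled.
Exception (b): a current General Exemption Letter is held; a current Standing Clearance is held — every condition holds. However, paragraphs (g)–(l) must be considered: (g) operates against (b): the baseline figure is 500, below the 678 limit. (h) would limit (g) — a current Standing Notice is held — but (i) sets (h) aside: (i) operates against (h): a current Category D Notice is held. (j) is not engaged (the General Clearance is not current), so (i) stands. (b) is therefore removed.
Exception (c) does not apply: the reference index is 114, not less than 106.
Exception (d): a Cottage Food Declaration is on file; the coverage ratio is 58%, below the 61% limit — every condition holds. Turning to paragraphs (m)–(n): (m) operates — the qualifying period is 375 days, meeting the 330 days threshold. (n) is not triggered (no sales are for resale), so (m) stands. So (d) is unavailable.
Exception (e)'s conditions are all satisfied: a current Tier B Certificate is held; a current Annual Exemption Letter is held. Turning to paragraph (o): (o) operates against (e): the registered capacity is 1,230 units, under the 1,600 units limit. So (e) is unavailable.
Every exception is unavailable, so the rule governs.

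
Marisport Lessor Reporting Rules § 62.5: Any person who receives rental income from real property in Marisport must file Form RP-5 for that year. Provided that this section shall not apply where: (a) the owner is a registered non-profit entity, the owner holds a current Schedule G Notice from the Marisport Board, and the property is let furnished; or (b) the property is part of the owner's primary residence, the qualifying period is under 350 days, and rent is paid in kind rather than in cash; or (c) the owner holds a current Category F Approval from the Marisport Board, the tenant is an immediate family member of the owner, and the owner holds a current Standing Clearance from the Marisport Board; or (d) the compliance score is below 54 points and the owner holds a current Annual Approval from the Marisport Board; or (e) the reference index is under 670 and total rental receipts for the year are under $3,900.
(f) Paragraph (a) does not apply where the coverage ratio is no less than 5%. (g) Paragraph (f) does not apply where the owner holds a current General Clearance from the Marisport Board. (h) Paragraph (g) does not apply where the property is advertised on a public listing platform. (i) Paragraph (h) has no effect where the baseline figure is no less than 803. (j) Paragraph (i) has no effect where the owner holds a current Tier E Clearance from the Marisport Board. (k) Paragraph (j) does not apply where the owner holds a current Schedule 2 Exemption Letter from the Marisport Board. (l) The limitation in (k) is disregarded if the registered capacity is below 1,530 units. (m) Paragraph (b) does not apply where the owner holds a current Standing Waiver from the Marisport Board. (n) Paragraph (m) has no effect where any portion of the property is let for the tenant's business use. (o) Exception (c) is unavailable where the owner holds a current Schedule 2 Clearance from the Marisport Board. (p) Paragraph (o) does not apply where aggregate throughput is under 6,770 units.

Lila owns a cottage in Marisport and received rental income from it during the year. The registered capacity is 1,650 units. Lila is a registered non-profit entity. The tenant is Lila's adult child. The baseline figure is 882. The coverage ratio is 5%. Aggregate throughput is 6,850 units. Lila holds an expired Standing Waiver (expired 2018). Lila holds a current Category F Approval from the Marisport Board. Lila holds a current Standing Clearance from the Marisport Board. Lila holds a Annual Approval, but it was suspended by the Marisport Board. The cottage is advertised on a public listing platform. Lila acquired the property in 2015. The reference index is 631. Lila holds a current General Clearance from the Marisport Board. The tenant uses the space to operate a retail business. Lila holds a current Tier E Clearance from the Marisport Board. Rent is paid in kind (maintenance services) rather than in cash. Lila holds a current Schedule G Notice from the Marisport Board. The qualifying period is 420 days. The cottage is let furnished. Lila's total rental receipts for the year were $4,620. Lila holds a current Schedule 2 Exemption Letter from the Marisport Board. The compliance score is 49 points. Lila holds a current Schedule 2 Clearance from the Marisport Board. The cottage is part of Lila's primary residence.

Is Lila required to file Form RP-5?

No — exception (a) applies; Lila is not required to file Form RP-5.

Exception (a): Lila is a registered non-profit; a current Schedule G Notice is held; the property is let furnished — every condition holds. Under paragraphs (f)–(l): (f) operates (the coverage ratio is 5%, meeting the 5% threshold), but is set aside by (g): (g) applies — a current General Clearance is held. (h) would limit (g) — the property is publicly advertised — but (i) sets (h) aside: (i) applies — the baseline figure is 882, meeting the 803 threshold. (j) would limit (i) — a current Tier E Clearance is held — but (k) sets (j) aside: (k) applies — a current Schedule 2 Exemption Letter is held. (l) is not triggered (the registered capacity is 1,650 units, not below 1,530 units), so (k) stands. So (a) applies.
Exception (b) fails — the qualifying period is 420 days, not under 350 days.
Exception (c): a current Category F Approval is held; the tenant is an immediate family member; a current Standing Clearance is held — every condition holds. However, paragraphs (o)–(p) must be considered: (o) applies — a current Schedule 2 Clearance is held. (p) is not engaged (aggregate throughput is 6,850 units, not under 6,770 units), so (o) stands. So (c) is unavailable.
Exception (d) requires that the owner holds a current Annual Approval from the Marisport Board; but no current Annual Approval is held, so (d) is unavailable.
Exception (e) requires that total rental receipts for the year are under $3,900; but total rental receipts for the year are $4,620, not under $3,900, so (e) is unavailable.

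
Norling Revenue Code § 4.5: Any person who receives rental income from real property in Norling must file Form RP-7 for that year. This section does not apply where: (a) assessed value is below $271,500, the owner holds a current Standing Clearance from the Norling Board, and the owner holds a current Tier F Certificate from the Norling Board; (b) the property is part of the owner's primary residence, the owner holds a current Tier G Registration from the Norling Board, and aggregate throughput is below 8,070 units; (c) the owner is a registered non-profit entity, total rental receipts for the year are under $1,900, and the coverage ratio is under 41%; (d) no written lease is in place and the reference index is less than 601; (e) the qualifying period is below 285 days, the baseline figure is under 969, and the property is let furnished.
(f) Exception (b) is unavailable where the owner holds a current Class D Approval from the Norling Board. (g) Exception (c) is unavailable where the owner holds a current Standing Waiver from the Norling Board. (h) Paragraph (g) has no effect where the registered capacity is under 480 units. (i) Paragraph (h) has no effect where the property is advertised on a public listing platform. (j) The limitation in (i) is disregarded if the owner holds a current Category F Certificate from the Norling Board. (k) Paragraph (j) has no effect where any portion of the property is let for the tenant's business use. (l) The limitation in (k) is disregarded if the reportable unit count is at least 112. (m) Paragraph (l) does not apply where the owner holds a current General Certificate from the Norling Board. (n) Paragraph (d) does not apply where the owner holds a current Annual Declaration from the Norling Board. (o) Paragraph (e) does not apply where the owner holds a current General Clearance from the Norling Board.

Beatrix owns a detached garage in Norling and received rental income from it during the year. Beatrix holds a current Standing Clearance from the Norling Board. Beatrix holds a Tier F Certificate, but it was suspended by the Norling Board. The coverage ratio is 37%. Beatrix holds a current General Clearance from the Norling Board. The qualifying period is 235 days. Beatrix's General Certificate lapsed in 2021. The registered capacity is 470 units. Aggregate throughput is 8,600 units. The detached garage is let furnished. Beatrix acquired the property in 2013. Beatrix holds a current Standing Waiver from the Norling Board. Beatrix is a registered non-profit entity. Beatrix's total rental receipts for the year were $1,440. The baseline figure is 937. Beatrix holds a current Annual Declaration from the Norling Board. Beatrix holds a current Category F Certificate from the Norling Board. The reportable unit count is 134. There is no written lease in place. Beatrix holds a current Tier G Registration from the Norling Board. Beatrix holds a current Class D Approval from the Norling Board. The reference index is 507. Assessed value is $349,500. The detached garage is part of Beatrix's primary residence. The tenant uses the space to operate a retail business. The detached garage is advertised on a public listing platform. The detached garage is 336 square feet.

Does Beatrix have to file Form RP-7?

Exception (a) requires that assessed value is below $271,500; but assessed value is $349,500, not below $271,500, so (a) is unavailable.
Exception (b) requires that aggregate throughput is below 8,070 units; but aggregate throughput is 8,600 units, not below 8,070 units, so (b) is unavailable.
Exception (c) is satisfied on its face — Beatrix is a registered non-profit; total rental receipts for the year are $1,440, under the $1,900 limit; the coverage ratio is 37%, under the 41% limit. Considering the limiting provisions: (g) would limit (c) — a current Standing Waiver is held — but (h) sets (g) aside: (h) operates against (g): the registered capacity is 470 units, under the 480 units limit. (i) is triggered (the property is publicly advertised), but is displaced by (j): (j) operates against (i): a current Category F Certificate is held. (k) operates (the space is let for business use), but is overridden by (l): (l) applies — the reportable unit count is 134, meeting the 112 threshold. (m) is not engaged (the General Certificate is not current), so (l) stands. Exception (c) stands.
Exception (d)'s conditions are all satisfied: there is no written lease; the reference index is 507, less than the 601 limit. Turning to paragraph (n): (n) is triggered — a current Annual Declaration is held. So (d) is unavailable.
Exception (e) is satisfied on its face — the qualifying period is 235 days, below the 285 days limit; the baseline figure is 937, under the 969 limit; the property is let furnished. Turning to paragraph (o): (o) is triggered — a current General Clearance is held. So (e) is unavailable.

No — exception (c) applies; Beatrix is not required to file Form RP-7.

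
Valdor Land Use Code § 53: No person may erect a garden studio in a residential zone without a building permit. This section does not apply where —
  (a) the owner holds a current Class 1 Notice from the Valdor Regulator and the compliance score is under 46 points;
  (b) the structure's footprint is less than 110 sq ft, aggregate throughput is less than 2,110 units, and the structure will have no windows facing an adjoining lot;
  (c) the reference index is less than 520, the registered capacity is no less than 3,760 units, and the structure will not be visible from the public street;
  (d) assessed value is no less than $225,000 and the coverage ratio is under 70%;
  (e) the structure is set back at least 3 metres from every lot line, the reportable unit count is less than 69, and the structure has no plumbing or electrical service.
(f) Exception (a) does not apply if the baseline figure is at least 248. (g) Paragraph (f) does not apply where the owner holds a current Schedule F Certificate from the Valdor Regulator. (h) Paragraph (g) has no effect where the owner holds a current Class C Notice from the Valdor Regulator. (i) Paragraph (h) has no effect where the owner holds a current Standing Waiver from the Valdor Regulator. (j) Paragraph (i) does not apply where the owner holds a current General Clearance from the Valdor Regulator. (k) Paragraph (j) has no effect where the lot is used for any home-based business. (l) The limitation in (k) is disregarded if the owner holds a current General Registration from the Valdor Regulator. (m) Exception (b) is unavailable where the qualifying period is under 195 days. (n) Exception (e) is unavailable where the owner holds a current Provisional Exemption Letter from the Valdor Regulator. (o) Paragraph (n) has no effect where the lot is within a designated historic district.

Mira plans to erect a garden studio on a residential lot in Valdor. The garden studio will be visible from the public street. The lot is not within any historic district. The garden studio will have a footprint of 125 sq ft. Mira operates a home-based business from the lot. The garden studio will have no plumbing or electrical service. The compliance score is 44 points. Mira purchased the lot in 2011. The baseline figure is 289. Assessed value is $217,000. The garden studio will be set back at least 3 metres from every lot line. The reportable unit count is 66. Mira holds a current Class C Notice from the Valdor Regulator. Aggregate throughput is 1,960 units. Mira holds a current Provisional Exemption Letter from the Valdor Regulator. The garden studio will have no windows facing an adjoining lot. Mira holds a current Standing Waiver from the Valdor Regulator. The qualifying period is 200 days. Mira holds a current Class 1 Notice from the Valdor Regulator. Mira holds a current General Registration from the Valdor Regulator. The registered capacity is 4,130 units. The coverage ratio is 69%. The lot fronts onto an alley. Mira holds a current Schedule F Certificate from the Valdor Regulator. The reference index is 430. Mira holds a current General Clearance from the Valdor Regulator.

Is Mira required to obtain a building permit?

Yes — Mira must obtain a building permit.

Exception (a) is satisfied on its face — a current Class 1 Notice is held; the compliance score is 44 points, under the 46 points limit. However, paragraphs (f)–(l) must be considered: (f) operates against (a): the baseline figure is 289, meeting the 248 threshold. (g) would limit (f) — a current Schedule F Certificate is held — but (h) sets (g) aside: (h) is triggered — a current Class C Notice is held. (i) would limit (h) — a current Standing Waiver is held — but (j) sets (i) aside: (j) operates — a current General Clearance is held. (k) would limit (j) — a home-based business operates on the lot — but (l) sets (k) aside: (l) operates against (k): a current General Registration is held. So (a) is unavailable.
Exception (b) fails — the structure's footprint is 125 sq ft, not less than 110 sq ft.
Exception (c) does not apply: the structure will be visible from the street.
Exception (d) fails — assessed value is $217,000, short of $225,000.
All of (e)'s requirements are met (the setback is at least 3 m on every side; the reportable unit count is 66, less than the 69 limit; there is no plumbing or electrical service). But: (n) operates against (e): a current Provisional Exemption Letter is held. (o) does not operate here (the lot is not in a historic district), so (n) stands. So (e) is unavailable.
No exception applies. The general rule governs.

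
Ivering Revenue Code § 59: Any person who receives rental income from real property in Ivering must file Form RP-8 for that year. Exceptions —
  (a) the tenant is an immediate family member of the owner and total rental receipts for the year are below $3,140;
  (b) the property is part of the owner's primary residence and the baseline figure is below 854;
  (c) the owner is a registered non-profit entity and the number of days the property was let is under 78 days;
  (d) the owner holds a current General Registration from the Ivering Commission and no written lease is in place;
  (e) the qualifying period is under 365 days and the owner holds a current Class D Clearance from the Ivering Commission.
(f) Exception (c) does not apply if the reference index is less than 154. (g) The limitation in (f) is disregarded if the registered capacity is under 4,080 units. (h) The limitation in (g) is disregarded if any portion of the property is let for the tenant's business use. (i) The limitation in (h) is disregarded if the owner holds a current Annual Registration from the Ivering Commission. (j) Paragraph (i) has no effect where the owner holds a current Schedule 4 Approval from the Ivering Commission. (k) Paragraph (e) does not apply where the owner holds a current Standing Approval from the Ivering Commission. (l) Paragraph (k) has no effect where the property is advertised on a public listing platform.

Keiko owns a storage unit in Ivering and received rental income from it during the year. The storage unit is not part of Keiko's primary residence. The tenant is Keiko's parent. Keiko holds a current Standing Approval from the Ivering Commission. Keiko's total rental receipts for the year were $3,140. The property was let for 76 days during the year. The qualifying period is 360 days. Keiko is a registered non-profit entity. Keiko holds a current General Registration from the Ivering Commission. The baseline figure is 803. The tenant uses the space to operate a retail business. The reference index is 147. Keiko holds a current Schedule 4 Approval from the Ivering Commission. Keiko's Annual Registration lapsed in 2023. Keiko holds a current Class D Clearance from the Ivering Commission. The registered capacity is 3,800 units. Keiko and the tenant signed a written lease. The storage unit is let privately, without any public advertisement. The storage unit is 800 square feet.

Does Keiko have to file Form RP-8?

Exception (a) requires that total rental receipts for the year are below $3,140; but total rental receipts for the year are $3,140, not below $3,140, so (a) is unavailable.
Exception (b) requires that the property is part of the owner's primary residence; but the storage unit is not part of the primary residence, so (b) is unavailable.
All of (c)'s requirements are met (Keiko is a registered non-profit; the number of days the property was let is 76 days, under the 78 days limit). But: (f) operates against (c): the reference index is 147, less than the 154 limit. (g) applies (the registered capacity is 3,800 units, under the 4,080 units limit), but is displaced by (h): (h) is engaged — the space is let for business use. (i) is not triggered (the Annual Registration is not current), so (h) stands. (c) is therefore removed.
Exception (d) fails — a written lease is in place.
Exception (e): the qualifying period is 360 days, under the 365 days limit; a current Class D Clearance is held — every condition holds. But applying paragraphs (k)–(l): (k) operates against (e): a current Standing Approval is held. (l), which would lift (k), does not operate here — the property is let privately without advertisement. Exception (e) does not apply.
No exception is made out. Keiko falls within the general rule.

Yes — Keiko must file Form RP-8.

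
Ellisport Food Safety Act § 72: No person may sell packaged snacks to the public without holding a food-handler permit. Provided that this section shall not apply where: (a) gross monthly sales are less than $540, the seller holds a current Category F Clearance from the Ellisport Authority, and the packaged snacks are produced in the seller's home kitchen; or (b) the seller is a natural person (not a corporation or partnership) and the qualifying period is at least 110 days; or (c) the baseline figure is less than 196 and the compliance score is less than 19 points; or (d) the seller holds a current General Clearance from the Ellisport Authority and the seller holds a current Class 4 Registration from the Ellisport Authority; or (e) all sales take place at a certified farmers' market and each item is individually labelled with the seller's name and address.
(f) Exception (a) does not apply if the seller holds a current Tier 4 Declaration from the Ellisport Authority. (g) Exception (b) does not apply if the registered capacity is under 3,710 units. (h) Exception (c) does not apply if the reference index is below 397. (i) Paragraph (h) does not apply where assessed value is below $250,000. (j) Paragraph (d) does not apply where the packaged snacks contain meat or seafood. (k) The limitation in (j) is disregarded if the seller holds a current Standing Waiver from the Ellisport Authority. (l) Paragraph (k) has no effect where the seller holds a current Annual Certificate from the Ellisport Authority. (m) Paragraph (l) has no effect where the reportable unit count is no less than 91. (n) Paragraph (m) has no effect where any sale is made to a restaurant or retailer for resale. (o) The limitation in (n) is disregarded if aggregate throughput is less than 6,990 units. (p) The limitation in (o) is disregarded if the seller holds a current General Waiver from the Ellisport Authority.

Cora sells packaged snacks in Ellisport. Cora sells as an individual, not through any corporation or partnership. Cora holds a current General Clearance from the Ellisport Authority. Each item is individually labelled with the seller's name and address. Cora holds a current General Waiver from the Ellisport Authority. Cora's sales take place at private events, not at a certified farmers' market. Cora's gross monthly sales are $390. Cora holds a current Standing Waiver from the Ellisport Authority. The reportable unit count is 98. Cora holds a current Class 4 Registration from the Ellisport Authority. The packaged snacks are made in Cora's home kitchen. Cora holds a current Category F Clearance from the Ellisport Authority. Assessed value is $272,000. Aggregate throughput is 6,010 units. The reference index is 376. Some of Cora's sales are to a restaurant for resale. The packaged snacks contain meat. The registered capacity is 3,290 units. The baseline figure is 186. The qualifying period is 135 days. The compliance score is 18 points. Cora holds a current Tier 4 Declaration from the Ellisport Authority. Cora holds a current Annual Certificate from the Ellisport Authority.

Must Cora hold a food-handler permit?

Yes — Cora must hold a food-handler permit.

All of (a)'s requirements are met (gross monthly sales are $390, less than the $540 limit; a current Category F Clearance is held; the packaged snacks are home-kitchen produced). But applying paragraph (f): (f) operates — a current Tier 4 Declaration is held. Exception (a) does not apply.
Exception (b) is satisfied on its face — the seller is a natural person; the qualifying period is 135 days, meeting the 110 days threshold. But applying paragraph (g): (g) operates — the registered capacity is 3,290 units, under the 3,710 units limit. So (b) is unavailable.
Exception (c) is satisfied on its face — the baseline figure is 186, less than the 196 limit; the compliance score is 18 points, less than the 19 points limit. Turning to paragraphs (h)–(i): (h) is triggered — the reference index is 376, below the 397 limit. (i) is inapplicable (assessed value is $272,000, not below $250,000), so (h) stands. (c) is therefore removed.
Exception (d): a current General Clearance is held; a current Class 4 Registration is held — every condition holds. Turning to paragraphs (j)–(p): (j) operates against (d): the packaged snacks contain meat. (k) would limit (j) — a current Standing Waiver is held — but (l) sets (k) aside: (l) operates against (k): a current Annual Certificate is held. (m) would limit (l) — the reportable unit count is 98, meeting the 91 threshold — but (n) sets (m) aside: (n) is triggered — some sales are to a restaurant for resale. (o) is engaged (aggregate throughput is 6,010 units, less than the 6,990 units limit), but is itself disapplied by (p): (p) operates against (o): a current General Waiver is held. Exception (d) does not apply.
Exception (e) requires that all sales take place at a certified farmers' market; but sales are at private events, not a certified farmers' market, so (e) is unavailable.
Every exception is unavailable, so the rule governs.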